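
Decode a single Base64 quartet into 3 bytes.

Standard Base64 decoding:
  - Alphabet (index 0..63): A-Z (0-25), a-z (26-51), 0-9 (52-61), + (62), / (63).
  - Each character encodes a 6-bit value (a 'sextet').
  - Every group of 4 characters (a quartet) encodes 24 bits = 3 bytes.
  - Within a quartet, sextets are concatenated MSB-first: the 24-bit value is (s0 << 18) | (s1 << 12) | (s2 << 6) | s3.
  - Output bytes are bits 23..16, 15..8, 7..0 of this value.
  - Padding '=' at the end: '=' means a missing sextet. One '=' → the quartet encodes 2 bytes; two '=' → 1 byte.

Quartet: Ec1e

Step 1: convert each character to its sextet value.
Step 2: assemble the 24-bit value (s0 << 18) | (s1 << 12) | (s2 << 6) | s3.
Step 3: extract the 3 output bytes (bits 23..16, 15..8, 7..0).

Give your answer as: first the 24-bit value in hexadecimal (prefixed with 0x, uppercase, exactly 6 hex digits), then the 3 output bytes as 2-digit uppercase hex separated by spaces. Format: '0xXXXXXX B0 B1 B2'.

Sextets: E=4, c=28, 1=53, e=30
24-bit: (4<<18) | (28<<12) | (53<<6) | 30
      = 0x100000 | 0x01C000 | 0x000D40 | 0x00001E
      = 0x11CD5E
Bytes: (v>>16)&0xFF=11, (v>>8)&0xFF=CD, v&0xFF=5E

Answer: 0x11CD5E 11 CD 5E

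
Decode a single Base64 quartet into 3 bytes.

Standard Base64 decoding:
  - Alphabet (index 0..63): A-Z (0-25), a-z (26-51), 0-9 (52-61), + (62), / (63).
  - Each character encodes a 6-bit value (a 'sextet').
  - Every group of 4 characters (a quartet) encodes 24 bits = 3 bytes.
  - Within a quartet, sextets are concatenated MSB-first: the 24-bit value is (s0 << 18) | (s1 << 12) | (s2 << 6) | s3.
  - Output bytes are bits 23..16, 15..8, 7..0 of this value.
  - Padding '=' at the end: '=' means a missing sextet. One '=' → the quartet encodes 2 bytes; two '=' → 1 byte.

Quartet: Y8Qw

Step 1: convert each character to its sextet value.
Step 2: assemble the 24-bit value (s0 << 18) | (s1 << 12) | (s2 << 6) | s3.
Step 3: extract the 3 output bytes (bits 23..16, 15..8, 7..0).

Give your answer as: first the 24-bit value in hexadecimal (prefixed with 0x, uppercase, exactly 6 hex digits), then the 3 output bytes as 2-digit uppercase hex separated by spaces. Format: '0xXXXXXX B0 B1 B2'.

Answer: 0x63C430 63 C4 30

Derivation:
Sextets: Y=24, 8=60, Q=16, w=48
24-bit: (24<<18) | (60<<12) | (16<<6) | 48
      = 0x600000 | 0x03C000 | 0x000400 | 0x000030
      = 0x63C430
Bytes: (v>>16)&0xFF=63, (v>>8)&0xFF=C4, v&0xFF=30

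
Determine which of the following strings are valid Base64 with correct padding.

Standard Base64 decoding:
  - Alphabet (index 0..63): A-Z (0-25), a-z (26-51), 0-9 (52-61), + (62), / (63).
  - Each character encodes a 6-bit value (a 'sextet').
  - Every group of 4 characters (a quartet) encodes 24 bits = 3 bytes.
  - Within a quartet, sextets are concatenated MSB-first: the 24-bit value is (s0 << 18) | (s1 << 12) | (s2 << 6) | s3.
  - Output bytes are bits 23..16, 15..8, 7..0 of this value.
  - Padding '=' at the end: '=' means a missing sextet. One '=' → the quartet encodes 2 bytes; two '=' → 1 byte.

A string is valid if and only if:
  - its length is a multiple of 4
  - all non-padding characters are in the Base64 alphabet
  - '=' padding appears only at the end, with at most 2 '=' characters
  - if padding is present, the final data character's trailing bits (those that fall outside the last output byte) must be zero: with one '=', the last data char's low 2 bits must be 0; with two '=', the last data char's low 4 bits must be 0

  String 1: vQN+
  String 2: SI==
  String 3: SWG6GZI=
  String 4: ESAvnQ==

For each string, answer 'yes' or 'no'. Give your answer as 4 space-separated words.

Answer: yes no yes yes

Derivation:
String 1: 'vQN+' → valid
String 2: 'SI==' → invalid (bad trailing bits)
String 3: 'SWG6GZI=' → valid
String 4: 'ESAvnQ==' → valid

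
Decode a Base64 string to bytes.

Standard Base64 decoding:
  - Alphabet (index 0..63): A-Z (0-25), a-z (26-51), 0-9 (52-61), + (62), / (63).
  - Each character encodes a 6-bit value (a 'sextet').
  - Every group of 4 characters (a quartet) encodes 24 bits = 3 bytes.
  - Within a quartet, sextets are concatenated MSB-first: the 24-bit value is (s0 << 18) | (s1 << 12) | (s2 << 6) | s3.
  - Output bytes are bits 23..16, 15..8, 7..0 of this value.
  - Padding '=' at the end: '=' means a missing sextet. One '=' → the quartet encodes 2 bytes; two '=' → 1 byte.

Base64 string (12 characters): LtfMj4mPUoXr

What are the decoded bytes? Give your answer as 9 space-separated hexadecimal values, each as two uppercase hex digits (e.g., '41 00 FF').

Answer: 2E D7 CC 8F 89 8F 52 85 EB

Derivation:
After char 0 ('L'=11): chars_in_quartet=1 acc=0xB bytes_emitted=0
After char 1 ('t'=45): chars_in_quartet=2 acc=0x2ED bytes_emitted=0
After char 2 ('f'=31): chars_in_quartet=3 acc=0xBB5F bytes_emitted=0
After char 3 ('M'=12): chars_in_quartet=4 acc=0x2ED7CC -> emit 2E D7 CC, reset; bytes_emitted=3
After char 4 ('j'=35): chars_in_quartet=1 acc=0x23 bytes_emitted=3
After char 5 ('4'=56): chars_in_quartet=2 acc=0x8F8 bytes_emitted=3
After char 6 ('m'=38): chars_in_quartet=3 acc=0x23E26 bytes_emitted=3
After char 7 ('P'=15): chars_in_quartet=4 acc=0x8F898F -> emit 8F 89 8F, reset; bytes_emitted=6
After char 8 ('U'=20): chars_in_quartet=1 acc=0x14 bytes_emitted=6
After char 9 ('o'=40): chars_in_quartet=2 acc=0x528 bytes_emitted=6
After char 10 ('X'=23): chars_in_quartet=3 acc=0x14A17 bytes_emitted=6
After char 11 ('r'=43): chars_in_quartet=4 acc=0x5285EB -> emit 52 85 EB, reset; bytes_emitted=9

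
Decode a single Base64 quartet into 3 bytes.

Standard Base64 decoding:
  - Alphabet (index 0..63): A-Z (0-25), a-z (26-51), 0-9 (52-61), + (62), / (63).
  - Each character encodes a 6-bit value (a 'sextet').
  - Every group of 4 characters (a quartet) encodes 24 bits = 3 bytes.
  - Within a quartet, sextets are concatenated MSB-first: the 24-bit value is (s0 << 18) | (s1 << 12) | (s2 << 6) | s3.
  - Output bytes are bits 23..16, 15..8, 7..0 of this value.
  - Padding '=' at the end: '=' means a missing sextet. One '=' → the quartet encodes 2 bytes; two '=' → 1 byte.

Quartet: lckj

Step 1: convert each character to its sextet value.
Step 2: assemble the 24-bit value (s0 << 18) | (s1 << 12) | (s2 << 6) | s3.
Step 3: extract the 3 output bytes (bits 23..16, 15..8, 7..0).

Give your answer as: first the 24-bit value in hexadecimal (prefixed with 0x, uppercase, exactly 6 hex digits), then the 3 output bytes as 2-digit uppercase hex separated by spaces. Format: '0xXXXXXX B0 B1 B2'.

Sextets: l=37, c=28, k=36, j=35
24-bit: (37<<18) | (28<<12) | (36<<6) | 35
      = 0x940000 | 0x01C000 | 0x000900 | 0x000023
      = 0x95C923
Bytes: (v>>16)&0xFF=95, (v>>8)&0xFF=C9, v&0xFF=23

Answer: 0x95C923 95 C9 23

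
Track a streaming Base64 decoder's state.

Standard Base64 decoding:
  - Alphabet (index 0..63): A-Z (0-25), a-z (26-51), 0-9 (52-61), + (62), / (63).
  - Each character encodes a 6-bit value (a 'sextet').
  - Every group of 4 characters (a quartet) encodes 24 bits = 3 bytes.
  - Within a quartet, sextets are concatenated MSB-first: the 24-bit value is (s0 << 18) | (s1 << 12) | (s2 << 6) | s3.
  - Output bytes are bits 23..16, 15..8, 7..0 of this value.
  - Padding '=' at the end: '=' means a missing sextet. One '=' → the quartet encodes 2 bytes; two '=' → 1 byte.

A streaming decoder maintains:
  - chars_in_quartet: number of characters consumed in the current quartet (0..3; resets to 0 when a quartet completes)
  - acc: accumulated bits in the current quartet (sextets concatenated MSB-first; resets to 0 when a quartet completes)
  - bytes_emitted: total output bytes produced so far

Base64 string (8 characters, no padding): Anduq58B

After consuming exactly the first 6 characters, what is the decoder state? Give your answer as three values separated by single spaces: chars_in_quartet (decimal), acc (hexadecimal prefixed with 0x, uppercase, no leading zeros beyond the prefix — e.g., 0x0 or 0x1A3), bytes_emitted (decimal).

Answer: 2 0xAB9 3

Derivation:
After char 0 ('A'=0): chars_in_quartet=1 acc=0x0 bytes_emitted=0
After char 1 ('n'=39): chars_in_quartet=2 acc=0x27 bytes_emitted=0
After char 2 ('d'=29): chars_in_quartet=3 acc=0x9DD bytes_emitted=0
After char 3 ('u'=46): chars_in_quartet=4 acc=0x2776E -> emit 02 77 6E, reset; bytes_emitted=3
After char 4 ('q'=42): chars_in_quartet=1 acc=0x2A bytes_emitted=3
After char 5 ('5'=57): chars_in_quartet=2 acc=0xAB9 bytes_emitted=3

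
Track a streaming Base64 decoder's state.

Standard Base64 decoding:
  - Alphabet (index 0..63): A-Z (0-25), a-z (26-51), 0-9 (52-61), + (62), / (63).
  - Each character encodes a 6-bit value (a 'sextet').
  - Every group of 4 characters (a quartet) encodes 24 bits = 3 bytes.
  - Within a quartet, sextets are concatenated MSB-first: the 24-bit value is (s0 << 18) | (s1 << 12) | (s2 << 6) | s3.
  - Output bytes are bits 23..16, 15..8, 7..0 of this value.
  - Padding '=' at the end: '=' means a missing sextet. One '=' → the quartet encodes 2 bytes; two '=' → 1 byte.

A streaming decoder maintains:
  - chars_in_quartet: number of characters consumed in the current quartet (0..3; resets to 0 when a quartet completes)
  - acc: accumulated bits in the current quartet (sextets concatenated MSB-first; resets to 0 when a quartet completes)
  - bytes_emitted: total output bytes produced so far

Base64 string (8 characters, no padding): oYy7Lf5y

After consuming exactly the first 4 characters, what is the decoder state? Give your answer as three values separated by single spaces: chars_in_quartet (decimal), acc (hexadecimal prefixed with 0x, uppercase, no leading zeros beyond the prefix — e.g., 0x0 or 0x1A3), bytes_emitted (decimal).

Answer: 0 0x0 3

Derivation:
After char 0 ('o'=40): chars_in_quartet=1 acc=0x28 bytes_emitted=0
After char 1 ('Y'=24): chars_in_quartet=2 acc=0xA18 bytes_emitted=0
After char 2 ('y'=50): chars_in_quartet=3 acc=0x28632 bytes_emitted=0
After char 3 ('7'=59): chars_in_quartet=4 acc=0xA18CBB -> emit A1 8C BB, reset; bytes_emitted=3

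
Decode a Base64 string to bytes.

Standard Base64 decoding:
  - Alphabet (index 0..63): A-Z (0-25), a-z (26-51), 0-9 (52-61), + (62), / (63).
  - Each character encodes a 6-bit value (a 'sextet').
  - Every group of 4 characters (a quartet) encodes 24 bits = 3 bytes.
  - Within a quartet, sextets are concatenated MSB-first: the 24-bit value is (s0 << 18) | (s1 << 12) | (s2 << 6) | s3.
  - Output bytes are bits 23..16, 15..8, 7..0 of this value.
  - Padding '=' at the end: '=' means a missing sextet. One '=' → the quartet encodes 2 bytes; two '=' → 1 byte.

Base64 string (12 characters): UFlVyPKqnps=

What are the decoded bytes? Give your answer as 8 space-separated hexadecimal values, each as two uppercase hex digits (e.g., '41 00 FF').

After char 0 ('U'=20): chars_in_quartet=1 acc=0x14 bytes_emitted=0
After char 1 ('F'=5): chars_in_quartet=2 acc=0x505 bytes_emitted=0
After char 2 ('l'=37): chars_in_quartet=3 acc=0x14165 bytes_emitted=0
After char 3 ('V'=21): chars_in_quartet=4 acc=0x505955 -> emit 50 59 55, reset; bytes_emitted=3
After char 4 ('y'=50): chars_in_quartet=1 acc=0x32 bytes_emitted=3
After char 5 ('P'=15): chars_in_quartet=2 acc=0xC8F bytes_emitted=3
After char 6 ('K'=10): chars_in_quartet=3 acc=0x323CA bytes_emitted=3
After char 7 ('q'=42): chars_in_quartet=4 acc=0xC8F2AA -> emit C8 F2 AA, reset; bytes_emitted=6
After char 8 ('n'=39): chars_in_quartet=1 acc=0x27 bytes_emitted=6
After char 9 ('p'=41): chars_in_quartet=2 acc=0x9E9 bytes_emitted=6
After char 10 ('s'=44): chars_in_quartet=3 acc=0x27A6C bytes_emitted=6
Padding '=': partial quartet acc=0x27A6C -> emit 9E 9B; bytes_emitted=8

Answer: 50 59 55 C8 F2 AA 9E 9B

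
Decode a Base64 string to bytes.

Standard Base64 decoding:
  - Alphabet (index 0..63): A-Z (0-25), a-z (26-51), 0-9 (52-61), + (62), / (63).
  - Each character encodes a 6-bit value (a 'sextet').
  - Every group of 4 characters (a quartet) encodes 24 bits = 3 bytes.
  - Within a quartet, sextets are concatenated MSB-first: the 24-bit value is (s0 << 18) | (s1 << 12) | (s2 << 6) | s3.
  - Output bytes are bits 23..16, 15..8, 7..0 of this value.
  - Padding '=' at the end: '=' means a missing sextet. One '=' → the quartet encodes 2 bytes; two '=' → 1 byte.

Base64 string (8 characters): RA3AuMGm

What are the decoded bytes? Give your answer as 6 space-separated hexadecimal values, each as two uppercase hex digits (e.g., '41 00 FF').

After char 0 ('R'=17): chars_in_quartet=1 acc=0x11 bytes_emitted=0
After char 1 ('A'=0): chars_in_quartet=2 acc=0x440 bytes_emitted=0
After char 2 ('3'=55): chars_in_quartet=3 acc=0x11037 bytes_emitted=0
After char 3 ('A'=0): chars_in_quartet=4 acc=0x440DC0 -> emit 44 0D C0, reset; bytes_emitted=3
After char 4 ('u'=46): chars_in_quartet=1 acc=0x2E bytes_emitted=3
After char 5 ('M'=12): chars_in_quartet=2 acc=0xB8C bytes_emitted=3
After char 6 ('G'=6): chars_in_quartet=3 acc=0x2E306 bytes_emitted=3
After char 7 ('m'=38): chars_in_quartet=4 acc=0xB8C1A6 -> emit B8 C1 A6, reset; bytes_emitted=6

Answer: 44 0D C0 B8 C1 A6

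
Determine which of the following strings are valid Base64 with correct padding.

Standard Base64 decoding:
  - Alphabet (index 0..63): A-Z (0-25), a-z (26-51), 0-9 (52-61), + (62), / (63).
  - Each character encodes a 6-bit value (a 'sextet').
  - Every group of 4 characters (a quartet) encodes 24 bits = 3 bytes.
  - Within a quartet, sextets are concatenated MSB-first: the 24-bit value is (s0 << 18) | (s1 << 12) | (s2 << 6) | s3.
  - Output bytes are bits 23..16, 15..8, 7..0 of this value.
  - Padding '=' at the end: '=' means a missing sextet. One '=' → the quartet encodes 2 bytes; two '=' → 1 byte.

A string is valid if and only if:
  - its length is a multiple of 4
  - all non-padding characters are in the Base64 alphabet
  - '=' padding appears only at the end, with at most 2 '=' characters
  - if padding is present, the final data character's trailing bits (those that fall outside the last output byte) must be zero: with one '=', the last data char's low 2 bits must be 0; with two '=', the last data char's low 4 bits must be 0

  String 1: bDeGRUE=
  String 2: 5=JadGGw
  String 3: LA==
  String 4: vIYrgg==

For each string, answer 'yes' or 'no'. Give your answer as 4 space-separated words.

String 1: 'bDeGRUE=' → valid
String 2: '5=JadGGw' → invalid (bad char(s): ['=']; '=' in middle)
String 3: 'LA==' → valid
String 4: 'vIYrgg==' → valid

Answer: yes no yes yes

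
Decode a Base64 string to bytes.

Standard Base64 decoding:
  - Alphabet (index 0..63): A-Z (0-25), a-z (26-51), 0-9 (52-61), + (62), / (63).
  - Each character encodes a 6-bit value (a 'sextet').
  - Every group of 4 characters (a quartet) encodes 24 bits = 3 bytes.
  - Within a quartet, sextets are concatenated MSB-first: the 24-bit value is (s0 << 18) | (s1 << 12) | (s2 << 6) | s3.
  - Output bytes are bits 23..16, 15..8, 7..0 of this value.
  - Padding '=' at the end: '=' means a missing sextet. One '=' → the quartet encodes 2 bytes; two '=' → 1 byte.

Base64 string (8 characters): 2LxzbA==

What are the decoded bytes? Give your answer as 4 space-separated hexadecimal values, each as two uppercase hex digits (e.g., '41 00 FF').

After char 0 ('2'=54): chars_in_quartet=1 acc=0x36 bytes_emitted=0
After char 1 ('L'=11): chars_in_quartet=2 acc=0xD8B bytes_emitted=0
After char 2 ('x'=49): chars_in_quartet=3 acc=0x362F1 bytes_emitted=0
After char 3 ('z'=51): chars_in_quartet=4 acc=0xD8BC73 -> emit D8 BC 73, reset; bytes_emitted=3
After char 4 ('b'=27): chars_in_quartet=1 acc=0x1B bytes_emitted=3
After char 5 ('A'=0): chars_in_quartet=2 acc=0x6C0 bytes_emitted=3
Padding '==': partial quartet acc=0x6C0 -> emit 6C; bytes_emitted=4

Answer: D8 BC 73 6C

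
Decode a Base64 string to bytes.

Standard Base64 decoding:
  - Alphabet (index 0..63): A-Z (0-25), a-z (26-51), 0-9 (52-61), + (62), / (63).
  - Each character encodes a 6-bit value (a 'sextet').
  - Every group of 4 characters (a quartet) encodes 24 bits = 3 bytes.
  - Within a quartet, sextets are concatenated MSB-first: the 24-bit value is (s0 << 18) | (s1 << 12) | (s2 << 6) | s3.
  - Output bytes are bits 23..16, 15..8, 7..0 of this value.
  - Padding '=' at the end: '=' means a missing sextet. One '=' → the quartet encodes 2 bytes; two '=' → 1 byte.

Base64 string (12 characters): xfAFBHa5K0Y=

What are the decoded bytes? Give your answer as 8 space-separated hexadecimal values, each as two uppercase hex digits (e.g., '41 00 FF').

After char 0 ('x'=49): chars_in_quartet=1 acc=0x31 bytes_emitted=0
After char 1 ('f'=31): chars_in_quartet=2 acc=0xC5F bytes_emitted=0
After char 2 ('A'=0): chars_in_quartet=3 acc=0x317C0 bytes_emitted=0
After char 3 ('F'=5): chars_in_quartet=4 acc=0xC5F005 -> emit C5 F0 05, reset; bytes_emitted=3
After char 4 ('B'=1): chars_in_quartet=1 acc=0x1 bytes_emitted=3
After char 5 ('H'=7): chars_in_quartet=2 acc=0x47 bytes_emitted=3
After char 6 ('a'=26): chars_in_quartet=3 acc=0x11DA bytes_emitted=3
After char 7 ('5'=57): chars_in_quartet=4 acc=0x476B9 -> emit 04 76 B9, reset; bytes_emitted=6
After char 8 ('K'=10): chars_in_quartet=1 acc=0xA bytes_emitted=6
After char 9 ('0'=52): chars_in_quartet=2 acc=0x2B4 bytes_emitted=6
After char 10 ('Y'=24): chars_in_quartet=3 acc=0xAD18 bytes_emitted=6
Padding '=': partial quartet acc=0xAD18 -> emit 2B 46; bytes_emitted=8

Answer: C5 F0 05 04 76 B9 2B 46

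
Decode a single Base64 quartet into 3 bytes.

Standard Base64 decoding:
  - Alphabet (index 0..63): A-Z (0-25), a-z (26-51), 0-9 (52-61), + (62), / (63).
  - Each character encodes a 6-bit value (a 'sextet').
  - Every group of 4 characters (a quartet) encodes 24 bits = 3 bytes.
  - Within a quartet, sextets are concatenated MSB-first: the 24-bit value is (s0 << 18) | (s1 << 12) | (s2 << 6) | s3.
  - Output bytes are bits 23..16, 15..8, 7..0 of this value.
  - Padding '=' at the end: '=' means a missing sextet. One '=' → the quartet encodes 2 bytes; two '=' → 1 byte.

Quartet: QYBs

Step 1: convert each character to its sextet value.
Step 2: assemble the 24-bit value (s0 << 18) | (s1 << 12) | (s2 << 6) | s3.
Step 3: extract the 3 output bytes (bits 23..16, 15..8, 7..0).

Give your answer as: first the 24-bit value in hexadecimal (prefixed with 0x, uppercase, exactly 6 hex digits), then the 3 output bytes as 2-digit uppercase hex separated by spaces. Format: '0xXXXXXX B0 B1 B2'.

Sextets: Q=16, Y=24, B=1, s=44
24-bit: (16<<18) | (24<<12) | (1<<6) | 44
      = 0x400000 | 0x018000 | 0x000040 | 0x00002C
      = 0x41806C
Bytes: (v>>16)&0xFF=41, (v>>8)&0xFF=80, v&0xFF=6C

Answer: 0x41806C 41 80 6C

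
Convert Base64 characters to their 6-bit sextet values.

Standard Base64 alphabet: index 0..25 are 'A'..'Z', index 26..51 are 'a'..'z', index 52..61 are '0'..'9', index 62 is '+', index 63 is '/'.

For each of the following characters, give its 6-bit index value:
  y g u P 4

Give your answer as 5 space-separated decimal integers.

Answer: 50 32 46 15 56

Derivation:
'y': a..z range, 26 + ord('y') − ord('a') = 50
'g': a..z range, 26 + ord('g') − ord('a') = 32
'u': a..z range, 26 + ord('u') − ord('a') = 46
'P': A..Z range, ord('P') − ord('A') = 15
'4': 0..9 range, 52 + ord('4') − ord('0') = 56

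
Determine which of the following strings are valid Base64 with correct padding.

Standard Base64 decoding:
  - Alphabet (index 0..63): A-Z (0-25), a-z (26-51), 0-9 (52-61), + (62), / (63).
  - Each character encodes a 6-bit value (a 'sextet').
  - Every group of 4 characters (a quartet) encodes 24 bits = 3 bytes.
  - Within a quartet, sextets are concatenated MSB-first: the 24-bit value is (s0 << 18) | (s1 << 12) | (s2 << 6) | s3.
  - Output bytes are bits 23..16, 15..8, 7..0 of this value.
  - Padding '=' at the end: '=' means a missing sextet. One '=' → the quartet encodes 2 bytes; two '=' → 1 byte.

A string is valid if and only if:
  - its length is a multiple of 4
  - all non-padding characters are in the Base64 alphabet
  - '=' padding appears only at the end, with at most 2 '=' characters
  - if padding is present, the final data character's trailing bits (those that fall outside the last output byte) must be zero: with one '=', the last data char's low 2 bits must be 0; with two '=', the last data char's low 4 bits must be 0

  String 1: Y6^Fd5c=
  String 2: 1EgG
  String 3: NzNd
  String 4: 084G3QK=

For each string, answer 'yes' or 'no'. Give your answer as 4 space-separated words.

Answer: no yes yes no

Derivation:
String 1: 'Y6^Fd5c=' → invalid (bad char(s): ['^'])
String 2: '1EgG' → valid
String 3: 'NzNd' → valid
String 4: '084G3QK=' → invalid (bad trailing bits)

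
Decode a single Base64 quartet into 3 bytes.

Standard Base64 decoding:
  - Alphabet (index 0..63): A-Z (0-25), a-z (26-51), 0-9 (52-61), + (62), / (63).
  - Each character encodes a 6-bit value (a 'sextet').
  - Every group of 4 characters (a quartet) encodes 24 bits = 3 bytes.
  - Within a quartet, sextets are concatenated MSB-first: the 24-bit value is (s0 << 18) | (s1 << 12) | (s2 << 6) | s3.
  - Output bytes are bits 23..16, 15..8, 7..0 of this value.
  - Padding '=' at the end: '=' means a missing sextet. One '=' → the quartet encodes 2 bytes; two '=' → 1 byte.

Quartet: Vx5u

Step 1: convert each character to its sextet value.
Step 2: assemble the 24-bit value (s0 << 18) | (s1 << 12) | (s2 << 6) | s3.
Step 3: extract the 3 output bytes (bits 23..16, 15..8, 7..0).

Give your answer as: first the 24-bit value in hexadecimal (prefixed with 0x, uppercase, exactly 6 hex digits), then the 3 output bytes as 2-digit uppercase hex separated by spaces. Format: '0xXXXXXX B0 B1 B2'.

Answer: 0x571E6E 57 1E 6E

Derivation:
Sextets: V=21, x=49, 5=57, u=46
24-bit: (21<<18) | (49<<12) | (57<<6) | 46
      = 0x540000 | 0x031000 | 0x000E40 | 0x00002E
      = 0x571E6E
Bytes: (v>>16)&0xFF=57, (v>>8)&0xFF=1E, v&0xFF=6E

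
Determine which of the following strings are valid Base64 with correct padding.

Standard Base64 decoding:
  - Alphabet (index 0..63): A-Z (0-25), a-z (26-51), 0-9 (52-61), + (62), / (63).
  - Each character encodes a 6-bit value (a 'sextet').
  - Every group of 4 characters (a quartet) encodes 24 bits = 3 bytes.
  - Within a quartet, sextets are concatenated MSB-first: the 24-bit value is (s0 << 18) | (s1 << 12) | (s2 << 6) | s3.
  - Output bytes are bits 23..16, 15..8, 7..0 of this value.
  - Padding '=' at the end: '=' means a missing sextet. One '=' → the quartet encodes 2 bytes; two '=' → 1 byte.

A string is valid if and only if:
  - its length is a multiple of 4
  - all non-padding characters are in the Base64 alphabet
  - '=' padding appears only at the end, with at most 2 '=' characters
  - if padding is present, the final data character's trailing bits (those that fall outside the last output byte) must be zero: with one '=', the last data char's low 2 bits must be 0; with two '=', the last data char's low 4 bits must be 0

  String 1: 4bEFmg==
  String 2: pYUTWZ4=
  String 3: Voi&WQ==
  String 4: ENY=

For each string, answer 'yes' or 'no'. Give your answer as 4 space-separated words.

Answer: yes yes no yes

Derivation:
String 1: '4bEFmg==' → valid
String 2: 'pYUTWZ4=' → valid
String 3: 'Voi&WQ==' → invalid (bad char(s): ['&'])
String 4: 'ENY=' → valid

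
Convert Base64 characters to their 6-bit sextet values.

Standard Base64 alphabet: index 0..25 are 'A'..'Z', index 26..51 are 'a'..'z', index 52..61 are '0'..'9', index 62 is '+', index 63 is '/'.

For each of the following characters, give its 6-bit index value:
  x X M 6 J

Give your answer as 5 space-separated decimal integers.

'x': a..z range, 26 + ord('x') − ord('a') = 49
'X': A..Z range, ord('X') − ord('A') = 23
'M': A..Z range, ord('M') − ord('A') = 12
'6': 0..9 range, 52 + ord('6') − ord('0') = 58
'J': A..Z range, ord('J') − ord('A') = 9

Answer: 49 23 12 58 9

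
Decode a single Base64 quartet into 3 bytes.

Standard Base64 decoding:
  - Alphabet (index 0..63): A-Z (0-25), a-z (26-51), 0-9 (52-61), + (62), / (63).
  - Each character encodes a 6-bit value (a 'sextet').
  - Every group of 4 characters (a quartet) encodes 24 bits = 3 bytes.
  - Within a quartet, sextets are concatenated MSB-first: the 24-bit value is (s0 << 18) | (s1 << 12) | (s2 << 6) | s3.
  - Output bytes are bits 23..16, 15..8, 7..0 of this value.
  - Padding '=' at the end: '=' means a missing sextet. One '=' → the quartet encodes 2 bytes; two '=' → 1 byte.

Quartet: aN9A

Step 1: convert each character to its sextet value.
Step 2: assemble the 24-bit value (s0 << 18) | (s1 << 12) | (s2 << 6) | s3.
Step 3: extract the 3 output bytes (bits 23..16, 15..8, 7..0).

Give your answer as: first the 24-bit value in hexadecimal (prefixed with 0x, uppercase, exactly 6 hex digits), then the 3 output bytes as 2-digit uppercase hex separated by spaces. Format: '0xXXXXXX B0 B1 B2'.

Answer: 0x68DF40 68 DF 40

Derivation:
Sextets: a=26, N=13, 9=61, A=0
24-bit: (26<<18) | (13<<12) | (61<<6) | 0
      = 0x680000 | 0x00D000 | 0x000F40 | 0x000000
      = 0x68DF40
Bytes: (v>>16)&0xFF=68, (v>>8)&0xFF=DF, v&0xFF=40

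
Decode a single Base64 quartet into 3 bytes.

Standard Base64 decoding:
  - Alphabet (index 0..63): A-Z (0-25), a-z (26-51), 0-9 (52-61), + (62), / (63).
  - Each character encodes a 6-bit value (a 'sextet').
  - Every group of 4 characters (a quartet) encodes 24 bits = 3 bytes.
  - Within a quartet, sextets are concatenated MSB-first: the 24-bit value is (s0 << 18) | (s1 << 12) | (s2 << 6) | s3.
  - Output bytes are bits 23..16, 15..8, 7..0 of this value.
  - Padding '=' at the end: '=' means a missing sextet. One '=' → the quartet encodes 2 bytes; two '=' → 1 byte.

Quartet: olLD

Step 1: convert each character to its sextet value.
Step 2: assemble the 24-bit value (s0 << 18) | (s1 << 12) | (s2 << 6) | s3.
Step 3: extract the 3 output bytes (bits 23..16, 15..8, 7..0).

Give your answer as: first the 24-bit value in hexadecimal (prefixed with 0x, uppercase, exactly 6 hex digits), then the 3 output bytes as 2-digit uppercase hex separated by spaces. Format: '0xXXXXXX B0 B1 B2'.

Answer: 0xA252C3 A2 52 C3

Derivation:
Sextets: o=40, l=37, L=11, D=3
24-bit: (40<<18) | (37<<12) | (11<<6) | 3
      = 0xA00000 | 0x025000 | 0x0002C0 | 0x000003
      = 0xA252C3
Bytes: (v>>16)&0xFF=A2, (v>>8)&0xFF=52, v&0xFF=C3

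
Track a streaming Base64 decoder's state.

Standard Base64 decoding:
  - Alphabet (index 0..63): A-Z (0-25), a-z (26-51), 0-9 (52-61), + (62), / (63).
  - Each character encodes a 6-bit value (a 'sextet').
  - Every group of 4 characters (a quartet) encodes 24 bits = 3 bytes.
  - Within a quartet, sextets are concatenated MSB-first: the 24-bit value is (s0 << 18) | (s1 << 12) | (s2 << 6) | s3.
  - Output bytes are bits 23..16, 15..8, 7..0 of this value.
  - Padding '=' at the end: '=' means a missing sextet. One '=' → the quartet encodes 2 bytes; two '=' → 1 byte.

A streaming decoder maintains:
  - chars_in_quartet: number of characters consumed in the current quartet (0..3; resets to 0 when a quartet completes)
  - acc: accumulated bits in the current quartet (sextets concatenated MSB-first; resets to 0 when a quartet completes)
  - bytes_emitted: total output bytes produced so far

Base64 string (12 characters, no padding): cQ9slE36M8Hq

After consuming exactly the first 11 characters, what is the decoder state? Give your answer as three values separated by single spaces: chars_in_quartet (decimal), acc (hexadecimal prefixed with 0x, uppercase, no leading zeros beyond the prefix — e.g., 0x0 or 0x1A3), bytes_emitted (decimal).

Answer: 3 0xCF07 6

Derivation:
After char 0 ('c'=28): chars_in_quartet=1 acc=0x1C bytes_emitted=0
After char 1 ('Q'=16): chars_in_quartet=2 acc=0x710 bytes_emitted=0
After char 2 ('9'=61): chars_in_quartet=3 acc=0x1C43D bytes_emitted=0
After char 3 ('s'=44): chars_in_quartet=4 acc=0x710F6C -> emit 71 0F 6C, reset; bytes_emitted=3
After char 4 ('l'=37): chars_in_quartet=1 acc=0x25 bytes_emitted=3
After char 5 ('E'=4): chars_in_quartet=2 acc=0x944 bytes_emitted=3
After char 6 ('3'=55): chars_in_quartet=3 acc=0x25137 bytes_emitted=3
After char 7 ('6'=58): chars_in_quartet=4 acc=0x944DFA -> emit 94 4D FA, reset; bytes_emitted=6
After char 8 ('M'=12): chars_in_quartet=1 acc=0xC bytes_emitted=6
After char 9 ('8'=60): chars_in_quartet=2 acc=0x33C bytes_emitted=6
After char 10 ('H'=7): chars_in_quartet=3 acc=0xCF07 bytes_emitted=6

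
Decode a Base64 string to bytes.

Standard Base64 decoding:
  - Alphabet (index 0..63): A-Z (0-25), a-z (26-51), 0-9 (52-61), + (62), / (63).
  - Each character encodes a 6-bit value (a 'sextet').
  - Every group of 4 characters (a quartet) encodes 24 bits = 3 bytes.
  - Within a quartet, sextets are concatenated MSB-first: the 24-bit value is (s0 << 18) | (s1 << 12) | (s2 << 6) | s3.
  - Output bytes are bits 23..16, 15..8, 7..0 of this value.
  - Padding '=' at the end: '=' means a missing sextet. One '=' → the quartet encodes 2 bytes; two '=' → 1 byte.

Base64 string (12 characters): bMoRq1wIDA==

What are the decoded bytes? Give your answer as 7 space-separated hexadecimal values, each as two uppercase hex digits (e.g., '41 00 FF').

After char 0 ('b'=27): chars_in_quartet=1 acc=0x1B bytes_emitted=0
After char 1 ('M'=12): chars_in_quartet=2 acc=0x6CC bytes_emitted=0
After char 2 ('o'=40): chars_in_quartet=3 acc=0x1B328 bytes_emitted=0
After char 3 ('R'=17): chars_in_quartet=4 acc=0x6CCA11 -> emit 6C CA 11, reset; bytes_emitted=3
After char 4 ('q'=42): chars_in_quartet=1 acc=0x2A bytes_emitted=3
After char 5 ('1'=53): chars_in_quartet=2 acc=0xAB5 bytes_emitted=3
After char 6 ('w'=48): chars_in_quartet=3 acc=0x2AD70 bytes_emitted=3
After char 7 ('I'=8): chars_in_quartet=4 acc=0xAB5C08 -> emit AB 5C 08, reset; bytes_emitted=6
After char 8 ('D'=3): chars_in_quartet=1 acc=0x3 bytes_emitted=6
After char 9 ('A'=0): chars_in_quartet=2 acc=0xC0 bytes_emitted=6
Padding '==': partial quartet acc=0xC0 -> emit 0C; bytes_emitted=7

Answer: 6C CA 11 AB 5C 08 0C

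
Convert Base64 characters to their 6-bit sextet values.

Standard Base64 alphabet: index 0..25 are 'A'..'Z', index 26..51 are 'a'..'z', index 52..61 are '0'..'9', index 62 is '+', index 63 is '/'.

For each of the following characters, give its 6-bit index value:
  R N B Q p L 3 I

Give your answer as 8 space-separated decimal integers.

Answer: 17 13 1 16 41 11 55 8

Derivation:
'R': A..Z range, ord('R') − ord('A') = 17
'N': A..Z range, ord('N') − ord('A') = 13
'B': A..Z range, ord('B') − ord('A') = 1
'Q': A..Z range, ord('Q') − ord('A') = 16
'p': a..z range, 26 + ord('p') − ord('a') = 41
'L': A..Z range, ord('L') − ord('A') = 11
'3': 0..9 range, 52 + ord('3') − ord('0') = 55
'I': A..Z range, ord('I') − ord('A') = 8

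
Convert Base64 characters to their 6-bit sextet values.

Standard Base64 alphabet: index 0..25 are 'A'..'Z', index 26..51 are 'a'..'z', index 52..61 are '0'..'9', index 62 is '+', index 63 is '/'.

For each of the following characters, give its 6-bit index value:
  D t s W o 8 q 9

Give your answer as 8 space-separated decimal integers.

'D': A..Z range, ord('D') − ord('A') = 3
't': a..z range, 26 + ord('t') − ord('a') = 45
's': a..z range, 26 + ord('s') − ord('a') = 44
'W': A..Z range, ord('W') − ord('A') = 22
'o': a..z range, 26 + ord('o') − ord('a') = 40
'8': 0..9 range, 52 + ord('8') − ord('0') = 60
'q': a..z range, 26 + ord('q') − ord('a') = 42
'9': 0..9 range, 52 + ord('9') − ord('0') = 61

Answer: 3 45 44 22 40 60 42 61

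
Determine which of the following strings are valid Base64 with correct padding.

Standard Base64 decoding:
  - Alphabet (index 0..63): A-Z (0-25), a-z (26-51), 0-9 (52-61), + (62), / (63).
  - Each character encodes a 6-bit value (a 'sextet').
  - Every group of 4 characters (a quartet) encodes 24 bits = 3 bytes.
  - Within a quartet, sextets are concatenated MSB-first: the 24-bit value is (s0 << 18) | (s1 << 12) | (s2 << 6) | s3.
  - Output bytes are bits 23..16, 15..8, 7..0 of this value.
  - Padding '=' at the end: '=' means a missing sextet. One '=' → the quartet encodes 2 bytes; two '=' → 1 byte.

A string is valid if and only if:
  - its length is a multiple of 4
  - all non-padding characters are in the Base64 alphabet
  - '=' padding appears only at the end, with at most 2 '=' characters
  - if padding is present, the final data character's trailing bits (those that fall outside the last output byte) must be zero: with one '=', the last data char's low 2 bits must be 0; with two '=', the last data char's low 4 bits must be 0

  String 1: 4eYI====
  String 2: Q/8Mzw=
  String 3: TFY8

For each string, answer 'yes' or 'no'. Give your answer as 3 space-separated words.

Answer: no no yes

Derivation:
String 1: '4eYI====' → invalid (4 pad chars (max 2))
String 2: 'Q/8Mzw=' → invalid (len=7 not mult of 4)
String 3: 'TFY8' → valid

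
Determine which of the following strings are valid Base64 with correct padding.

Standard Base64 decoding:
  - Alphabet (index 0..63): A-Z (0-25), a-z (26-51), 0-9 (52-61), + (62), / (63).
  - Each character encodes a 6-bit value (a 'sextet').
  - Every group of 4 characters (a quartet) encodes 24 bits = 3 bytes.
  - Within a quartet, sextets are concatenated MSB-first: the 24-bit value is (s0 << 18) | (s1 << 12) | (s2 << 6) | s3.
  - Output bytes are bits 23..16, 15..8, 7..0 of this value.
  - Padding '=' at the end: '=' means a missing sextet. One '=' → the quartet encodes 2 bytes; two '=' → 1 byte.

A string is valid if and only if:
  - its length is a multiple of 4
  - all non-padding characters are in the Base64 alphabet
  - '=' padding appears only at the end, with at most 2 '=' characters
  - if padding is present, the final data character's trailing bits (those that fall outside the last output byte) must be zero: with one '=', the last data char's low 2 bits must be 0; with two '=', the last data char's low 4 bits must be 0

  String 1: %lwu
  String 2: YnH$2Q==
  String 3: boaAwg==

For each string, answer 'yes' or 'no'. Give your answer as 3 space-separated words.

Answer: no no yes

Derivation:
String 1: '%lwu' → invalid (bad char(s): ['%'])
String 2: 'YnH$2Q==' → invalid (bad char(s): ['$'])
String 3: 'boaAwg==' → valid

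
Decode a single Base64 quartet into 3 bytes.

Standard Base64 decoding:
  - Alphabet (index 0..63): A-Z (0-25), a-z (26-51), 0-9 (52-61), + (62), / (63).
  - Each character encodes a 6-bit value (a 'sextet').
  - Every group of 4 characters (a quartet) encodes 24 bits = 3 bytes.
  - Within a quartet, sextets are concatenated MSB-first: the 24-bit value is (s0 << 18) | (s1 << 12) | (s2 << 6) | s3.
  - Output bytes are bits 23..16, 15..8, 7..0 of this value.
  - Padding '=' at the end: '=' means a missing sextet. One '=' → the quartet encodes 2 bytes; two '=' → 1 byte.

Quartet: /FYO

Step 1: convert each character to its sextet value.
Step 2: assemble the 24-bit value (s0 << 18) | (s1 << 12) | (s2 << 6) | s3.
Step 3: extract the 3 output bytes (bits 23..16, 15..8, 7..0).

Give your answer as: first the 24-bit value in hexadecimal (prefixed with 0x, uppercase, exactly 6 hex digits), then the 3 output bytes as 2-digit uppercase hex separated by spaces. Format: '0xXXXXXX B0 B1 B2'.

Answer: 0xFC560E FC 56 0E

Derivation:
Sextets: /=63, F=5, Y=24, O=14
24-bit: (63<<18) | (5<<12) | (24<<6) | 14
      = 0xFC0000 | 0x005000 | 0x000600 | 0x00000E
      = 0xFC560E
Bytes: (v>>16)&0xFF=FC, (v>>8)&0xFF=56, v&0xFF=0E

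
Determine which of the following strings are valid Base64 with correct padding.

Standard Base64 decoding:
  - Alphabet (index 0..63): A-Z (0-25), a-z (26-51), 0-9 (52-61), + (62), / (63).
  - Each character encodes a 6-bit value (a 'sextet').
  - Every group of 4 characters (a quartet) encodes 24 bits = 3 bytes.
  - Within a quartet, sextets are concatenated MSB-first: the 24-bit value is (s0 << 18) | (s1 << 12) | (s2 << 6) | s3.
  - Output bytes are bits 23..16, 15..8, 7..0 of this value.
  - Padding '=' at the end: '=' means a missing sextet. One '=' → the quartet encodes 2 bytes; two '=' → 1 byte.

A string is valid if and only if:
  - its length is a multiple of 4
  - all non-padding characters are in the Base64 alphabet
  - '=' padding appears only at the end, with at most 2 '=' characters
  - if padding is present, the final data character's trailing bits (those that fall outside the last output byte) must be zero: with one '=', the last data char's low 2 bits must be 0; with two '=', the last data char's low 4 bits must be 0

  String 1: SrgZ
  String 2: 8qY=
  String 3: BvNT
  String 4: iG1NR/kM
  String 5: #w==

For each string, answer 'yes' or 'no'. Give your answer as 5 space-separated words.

Answer: yes yes yes yes no

Derivation:
String 1: 'SrgZ' → valid
String 2: '8qY=' → valid
String 3: 'BvNT' → valid
String 4: 'iG1NR/kM' → valid
String 5: '#w==' → invalid (bad char(s): ['#'])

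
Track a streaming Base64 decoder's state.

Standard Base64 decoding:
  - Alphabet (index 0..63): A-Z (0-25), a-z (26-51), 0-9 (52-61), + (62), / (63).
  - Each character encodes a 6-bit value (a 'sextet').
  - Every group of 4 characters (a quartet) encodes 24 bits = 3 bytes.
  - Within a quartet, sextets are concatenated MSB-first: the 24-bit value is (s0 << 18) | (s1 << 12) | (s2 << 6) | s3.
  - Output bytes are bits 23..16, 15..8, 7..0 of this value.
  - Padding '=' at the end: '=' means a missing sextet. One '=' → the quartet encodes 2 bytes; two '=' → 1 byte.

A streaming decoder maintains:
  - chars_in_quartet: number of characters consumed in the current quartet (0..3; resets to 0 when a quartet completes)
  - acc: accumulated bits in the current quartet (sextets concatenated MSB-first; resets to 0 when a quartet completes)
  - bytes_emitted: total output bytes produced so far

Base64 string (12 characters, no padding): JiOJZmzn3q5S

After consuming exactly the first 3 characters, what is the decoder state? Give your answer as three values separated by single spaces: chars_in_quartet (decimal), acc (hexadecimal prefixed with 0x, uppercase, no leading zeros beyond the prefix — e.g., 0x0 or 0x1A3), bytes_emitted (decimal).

Answer: 3 0x988E 0

Derivation:
After char 0 ('J'=9): chars_in_quartet=1 acc=0x9 bytes_emitted=0
After char 1 ('i'=34): chars_in_quartet=2 acc=0x262 bytes_emitted=0
After char 2 ('O'=14): chars_in_quartet=3 acc=0x988E bytes_emitted=0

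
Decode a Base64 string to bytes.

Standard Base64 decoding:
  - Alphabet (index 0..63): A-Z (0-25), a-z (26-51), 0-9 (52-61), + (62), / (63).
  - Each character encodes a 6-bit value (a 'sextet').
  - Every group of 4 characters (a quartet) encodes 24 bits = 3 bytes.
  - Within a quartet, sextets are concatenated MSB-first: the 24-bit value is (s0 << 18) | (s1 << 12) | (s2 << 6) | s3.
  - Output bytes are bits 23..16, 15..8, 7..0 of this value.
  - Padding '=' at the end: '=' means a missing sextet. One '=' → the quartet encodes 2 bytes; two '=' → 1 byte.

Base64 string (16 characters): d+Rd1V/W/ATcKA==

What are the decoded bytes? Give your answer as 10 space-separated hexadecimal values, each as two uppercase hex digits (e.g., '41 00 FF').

After char 0 ('d'=29): chars_in_quartet=1 acc=0x1D bytes_emitted=0
After char 1 ('+'=62): chars_in_quartet=2 acc=0x77E bytes_emitted=0
After char 2 ('R'=17): chars_in_quartet=3 acc=0x1DF91 bytes_emitted=0
After char 3 ('d'=29): chars_in_quartet=4 acc=0x77E45D -> emit 77 E4 5D, reset; bytes_emitted=3
After char 4 ('1'=53): chars_in_quartet=1 acc=0x35 bytes_emitted=3
After char 5 ('V'=21): chars_in_quartet=2 acc=0xD55 bytes_emitted=3
After char 6 ('/'=63): chars_in_quartet=3 acc=0x3557F bytes_emitted=3
After char 7 ('W'=22): chars_in_quartet=4 acc=0xD55FD6 -> emit D5 5F D6, reset; bytes_emitted=6
After char 8 ('/'=63): chars_in_quartet=1 acc=0x3F bytes_emitted=6
After char 9 ('A'=0): chars_in_quartet=2 acc=0xFC0 bytes_emitted=6
After char 10 ('T'=19): chars_in_quartet=3 acc=0x3F013 bytes_emitted=6
After char 11 ('c'=28): chars_in_quartet=4 acc=0xFC04DC -> emit FC 04 DC, reset; bytes_emitted=9
After char 12 ('K'=10): chars_in_quartet=1 acc=0xA bytes_emitted=9
After char 13 ('A'=0): chars_in_quartet=2 acc=0x280 bytes_emitted=9
Padding '==': partial quartet acc=0x280 -> emit 28; bytes_emitted=10

Answer: 77 E4 5D D5 5F D6 FC 04 DC 28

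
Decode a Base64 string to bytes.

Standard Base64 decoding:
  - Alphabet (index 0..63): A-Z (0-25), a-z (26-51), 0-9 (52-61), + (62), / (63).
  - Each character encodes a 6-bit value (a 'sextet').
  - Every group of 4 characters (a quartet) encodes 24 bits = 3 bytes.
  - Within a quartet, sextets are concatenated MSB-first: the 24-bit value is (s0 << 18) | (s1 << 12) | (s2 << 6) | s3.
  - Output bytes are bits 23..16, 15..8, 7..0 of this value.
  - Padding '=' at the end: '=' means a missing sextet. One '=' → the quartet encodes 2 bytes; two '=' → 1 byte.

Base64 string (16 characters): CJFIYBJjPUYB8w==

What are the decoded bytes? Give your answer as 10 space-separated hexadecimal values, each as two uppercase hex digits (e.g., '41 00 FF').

Answer: 08 91 48 60 12 63 3D 46 01 F3

Derivation:
After char 0 ('C'=2): chars_in_quartet=1 acc=0x2 bytes_emitted=0
After char 1 ('J'=9): chars_in_quartet=2 acc=0x89 bytes_emitted=0
After char 2 ('F'=5): chars_in_quartet=3 acc=0x2245 bytes_emitted=0
After char 3 ('I'=8): chars_in_quartet=4 acc=0x89148 -> emit 08 91 48, reset; bytes_emitted=3
After char 4 ('Y'=24): chars_in_quartet=1 acc=0x18 bytes_emitted=3
After char 5 ('B'=1): chars_in_quartet=2 acc=0x601 bytes_emitted=3
After char 6 ('J'=9): chars_in_quartet=3 acc=0x18049 bytes_emitted=3
After char 7 ('j'=35): chars_in_quartet=4 acc=0x601263 -> emit 60 12 63, reset; bytes_emitted=6
After char 8 ('P'=15): chars_in_quartet=1 acc=0xF bytes_emitted=6
After char 9 ('U'=20): chars_in_quartet=2 acc=0x3D4 bytes_emitted=6
After char 10 ('Y'=24): chars_in_quartet=3 acc=0xF518 bytes_emitted=6
After char 11 ('B'=1): chars_in_quartet=4 acc=0x3D4601 -> emit 3D 46 01, reset; bytes_emitted=9
After char 12 ('8'=60): chars_in_quartet=1 acc=0x3C bytes_emitted=9
After char 13 ('w'=48): chars_in_quartet=2 acc=0xF30 bytes_emitted=9
Padding '==': partial quartet acc=0xF30 -> emit F3; bytes_emitted=10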